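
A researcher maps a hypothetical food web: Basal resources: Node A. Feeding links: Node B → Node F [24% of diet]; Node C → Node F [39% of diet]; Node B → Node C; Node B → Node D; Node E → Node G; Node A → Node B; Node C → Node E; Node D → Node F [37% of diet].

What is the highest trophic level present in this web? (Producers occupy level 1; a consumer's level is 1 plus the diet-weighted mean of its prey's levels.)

5

Node B: 1 + 1 = 2
Node C: 1 + 2 = 3
Node D: 1 + 2 = 3
Node E: 1 + 3 = 4
Node F: 1 + (0.39×3 + 0.24×2 + 0.37×3) = 3.76
Node G: 1 + 4 = 5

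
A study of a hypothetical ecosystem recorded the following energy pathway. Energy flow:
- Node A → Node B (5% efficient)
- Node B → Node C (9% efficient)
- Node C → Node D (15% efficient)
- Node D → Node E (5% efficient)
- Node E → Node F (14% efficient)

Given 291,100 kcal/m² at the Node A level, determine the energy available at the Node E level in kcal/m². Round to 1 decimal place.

Node B: 291100 × 0.05 = 14555 kcal/m²
Node C: 14555 × 0.09 = 1309.95 kcal/m²
Node D: 1309.95 × 0.15 = 196.4925 kcal/m²
Node E: 196.4925 × 0.05 = 9.824625 kcal/m²

9.8 kcal/m²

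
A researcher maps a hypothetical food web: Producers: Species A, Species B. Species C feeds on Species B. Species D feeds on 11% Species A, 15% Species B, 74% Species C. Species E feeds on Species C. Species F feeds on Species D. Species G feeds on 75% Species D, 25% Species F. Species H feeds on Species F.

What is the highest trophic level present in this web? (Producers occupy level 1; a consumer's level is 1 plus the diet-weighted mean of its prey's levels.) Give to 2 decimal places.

4.74

Species C: 1 + 1 = 2
Species D: 1 + (0.11×1 + 0.15×1 + 0.74×2) = 2.74
Species E: 1 + 2 = 3
Species F: 1 + 2.74 = 3.74
Species G: 1 + (0.75×2.74 + 0.25×3.74) = 3.99
Species H: 1 + 3.74 = 4.74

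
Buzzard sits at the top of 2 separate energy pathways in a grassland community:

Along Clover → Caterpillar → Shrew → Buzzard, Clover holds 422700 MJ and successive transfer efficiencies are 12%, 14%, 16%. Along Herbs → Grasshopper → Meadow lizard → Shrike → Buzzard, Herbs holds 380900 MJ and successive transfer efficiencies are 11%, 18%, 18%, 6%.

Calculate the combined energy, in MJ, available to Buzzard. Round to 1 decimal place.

Via Clover: 422700 × 0.12 × 0.14 × 0.16 = 1136.2176 MJ
Via Herbs: 380900 × 0.11 × 0.18 × 0.18 × 0.06 = 81.451656 MJ
Total at Buzzard: 1136.2176 + 81.451656 = 1217.669256 MJ

1217.7 MJ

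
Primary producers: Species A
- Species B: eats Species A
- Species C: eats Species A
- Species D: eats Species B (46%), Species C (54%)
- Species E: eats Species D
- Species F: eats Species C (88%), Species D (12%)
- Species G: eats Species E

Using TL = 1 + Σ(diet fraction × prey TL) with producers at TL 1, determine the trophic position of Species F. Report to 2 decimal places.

3.12

Species B: 1 + 1 = 2
Species C: 1 + 1 = 2
Species D: 1 + (0.46×2 + 0.54×2) = 3
Species E: 1 + 3 = 4
Species F: 1 + (0.88×2 + 0.12×3) = 3.12
Species G: 1 + 4 = 5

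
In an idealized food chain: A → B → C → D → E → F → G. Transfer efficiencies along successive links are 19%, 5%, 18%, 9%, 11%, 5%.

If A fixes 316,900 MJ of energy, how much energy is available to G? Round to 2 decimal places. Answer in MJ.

B: 316900 × 0.19 = 60211 MJ
C: 60211 × 0.05 = 3010.55 MJ
D: 3010.55 × 0.18 = 541.899 MJ
E: 541.899 × 0.09 = 48.77091 MJ
F: 48.77091 × 0.11 = 5.3648001 MJ
G: 5.3648001 × 0.05 = 0.268240005 MJ

0.27 MJ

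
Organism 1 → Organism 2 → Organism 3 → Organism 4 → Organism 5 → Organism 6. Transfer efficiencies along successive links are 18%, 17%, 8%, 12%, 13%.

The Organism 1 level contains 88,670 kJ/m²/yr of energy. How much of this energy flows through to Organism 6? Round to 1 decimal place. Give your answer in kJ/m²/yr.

3.4 kJ/m²/yr

Organism 2: 88670 × 0.18 = 15960.6 kJ/m²/yr
Organism 3: 15960.6 × 0.17 = 2713.302 kJ/m²/yr
Organism 4: 2713.302 × 0.08 = 217.06416 kJ/m²/yr
Organism 5: 217.06416 × 0.12 = 26.0476992 kJ/m²/yr
Organism 6: 26.0476992 × 0.13 = 3.386200896 kJ/m²/yr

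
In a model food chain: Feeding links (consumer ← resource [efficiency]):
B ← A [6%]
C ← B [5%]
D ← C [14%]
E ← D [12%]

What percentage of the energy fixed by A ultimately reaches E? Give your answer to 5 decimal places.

0.00504%

Product of link efficiencies: 0.06 × 0.05 × 0.14 × 0.12 = 0.0000504
As a percentage: 0.0000504 × 100 = 0.00504%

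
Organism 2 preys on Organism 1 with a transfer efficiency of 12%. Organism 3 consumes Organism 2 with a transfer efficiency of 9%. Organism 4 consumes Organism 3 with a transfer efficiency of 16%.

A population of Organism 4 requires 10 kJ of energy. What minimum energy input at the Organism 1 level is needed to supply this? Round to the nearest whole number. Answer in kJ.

5787 kJ

Cumulative transfer efficiency: 0.12 × 0.09 × 0.16 = 0.001728
Organism 1 energy = 10 / 0.001728 = 5787 kJ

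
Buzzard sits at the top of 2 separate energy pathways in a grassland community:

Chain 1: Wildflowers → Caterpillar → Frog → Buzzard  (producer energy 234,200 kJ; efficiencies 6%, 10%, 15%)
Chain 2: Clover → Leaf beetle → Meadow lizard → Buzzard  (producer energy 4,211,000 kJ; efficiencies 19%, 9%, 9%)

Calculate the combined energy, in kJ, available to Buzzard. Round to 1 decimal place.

Chain 1: 234200 × 0.06 × 0.1 × 0.15 = 210.78 kJ
Chain 2: 4211000 × 0.19 × 0.09 × 0.09 = 6480.729 kJ
Total at Buzzard: 210.78 + 6480.729 = 6691.509 kJ

6691.5 kJ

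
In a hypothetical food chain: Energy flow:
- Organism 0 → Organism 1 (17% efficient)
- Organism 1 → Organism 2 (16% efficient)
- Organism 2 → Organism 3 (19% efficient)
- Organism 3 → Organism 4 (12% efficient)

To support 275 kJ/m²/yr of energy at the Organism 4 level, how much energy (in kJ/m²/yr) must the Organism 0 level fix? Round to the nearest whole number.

443434 kJ/m²/yr

Cumulative transfer efficiency: 0.17 × 0.16 × 0.19 × 0.12 = 0.00062016
Organism 0 energy = 275 / 0.00062016 = 443434 kJ/m²/yr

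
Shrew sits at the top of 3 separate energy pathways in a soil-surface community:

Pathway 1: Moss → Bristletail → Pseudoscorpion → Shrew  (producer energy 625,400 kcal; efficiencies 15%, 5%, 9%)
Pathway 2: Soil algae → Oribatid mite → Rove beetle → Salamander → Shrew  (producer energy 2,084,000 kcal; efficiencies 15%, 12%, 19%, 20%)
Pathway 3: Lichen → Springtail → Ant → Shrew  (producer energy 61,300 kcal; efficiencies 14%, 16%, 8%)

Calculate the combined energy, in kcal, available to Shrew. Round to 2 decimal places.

Pathway 1: 625400 × 0.15 × 0.05 × 0.09 = 422.145 kcal
Pathway 2: 2084000 × 0.15 × 0.12 × 0.19 × 0.2 = 1425.456 kcal
Pathway 3: 61300 × 0.14 × 0.16 × 0.08 = 109.8496 kcal
Total at Shrew: 422.145 + 1425.456 + 109.8496 = 1957.4506 kcal

1957.45 kcal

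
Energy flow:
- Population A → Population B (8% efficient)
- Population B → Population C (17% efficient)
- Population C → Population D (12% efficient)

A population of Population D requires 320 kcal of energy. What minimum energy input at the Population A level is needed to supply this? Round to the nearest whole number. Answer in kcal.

Cumulative transfer efficiency: 0.08 × 0.17 × 0.12 = 0.001632
Population A energy = 320 / 0.001632 = 196078 kcal

196078 kcal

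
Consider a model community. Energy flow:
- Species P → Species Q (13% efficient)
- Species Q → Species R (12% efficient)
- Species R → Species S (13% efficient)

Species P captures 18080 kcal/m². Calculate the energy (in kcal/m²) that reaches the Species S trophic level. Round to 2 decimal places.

Species Q: 18080 × 0.13 = 2350.4 kcal/m²
Species R: 2350.4 × 0.12 = 282.048 kcal/m²
Species S: 282.048 × 0.13 = 36.66624 kcal/m²

36.67 kcal/m²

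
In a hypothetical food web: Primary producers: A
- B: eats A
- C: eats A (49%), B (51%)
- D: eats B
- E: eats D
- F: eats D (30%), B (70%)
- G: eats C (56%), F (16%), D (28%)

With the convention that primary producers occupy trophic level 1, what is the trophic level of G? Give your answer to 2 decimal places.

3.77

B: 1 + 1 = 2
C: 1 + (0.49×1 + 0.51×2) = 2.51
D: 1 + 2 = 3
E: 1 + 3 = 4
F: 1 + (0.3×3 + 0.7×2) = 3.3
G: 1 + (0.56×2.51 + 0.16×3.3 + 0.28×3) = 3.7736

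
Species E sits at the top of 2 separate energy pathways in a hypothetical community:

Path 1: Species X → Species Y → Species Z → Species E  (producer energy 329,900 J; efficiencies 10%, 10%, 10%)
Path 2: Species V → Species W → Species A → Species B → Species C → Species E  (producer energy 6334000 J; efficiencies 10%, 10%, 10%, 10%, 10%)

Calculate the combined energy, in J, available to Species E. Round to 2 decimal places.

Path 1: 329900 × 0.1 × 0.1 × 0.1 = 329.9 J
Path 2: 6334000 × 0.1 × 0.1 × 0.1 × 0.1 × 0.1 = 63.34 J
Total at Species E: 329.9 + 63.34 = 393.24 J

393.24 J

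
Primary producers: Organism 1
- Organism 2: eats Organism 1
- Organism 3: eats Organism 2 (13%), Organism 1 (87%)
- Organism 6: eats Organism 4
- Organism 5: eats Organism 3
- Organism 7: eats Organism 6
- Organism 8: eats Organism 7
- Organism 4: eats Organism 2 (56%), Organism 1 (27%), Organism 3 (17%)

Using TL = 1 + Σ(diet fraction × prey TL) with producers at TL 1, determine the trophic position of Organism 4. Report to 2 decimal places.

2.75

Organism 2: 1 + 1 = 2
Organism 3: 1 + (0.13×2 + 0.87×1) = 2.13
Organism 4: 1 + (0.56×2 + 0.27×1 + 0.17×2.13) = 2.7521
Organism 5: 1 + 2.13 = 3.13
Organism 6: 1 + 2.7521 = 3.7521
Organism 7: 1 + 3.7521 = 4.7521
Organism 8: 1 + 4.7521 = 5.7521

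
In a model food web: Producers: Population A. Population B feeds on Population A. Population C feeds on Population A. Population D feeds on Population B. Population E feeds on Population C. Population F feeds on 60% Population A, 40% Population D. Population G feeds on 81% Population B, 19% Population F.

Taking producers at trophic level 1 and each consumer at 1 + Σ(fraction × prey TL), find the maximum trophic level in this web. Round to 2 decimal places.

3.15

Population B: 1 + 1 = 2
Population C: 1 + 1 = 2
Population D: 1 + 2 = 3
Population E: 1 + 2 = 3
Population F: 1 + (0.6×1 + 0.4×3) = 2.8
Population G: 1 + (0.81×2 + 0.19×2.8) = 3.152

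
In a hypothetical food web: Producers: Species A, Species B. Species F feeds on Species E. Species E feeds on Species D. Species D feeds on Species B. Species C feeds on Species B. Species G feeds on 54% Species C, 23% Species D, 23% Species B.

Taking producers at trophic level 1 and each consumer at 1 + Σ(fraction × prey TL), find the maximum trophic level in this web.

4

Species C: 1 + 1 = 2
Species D: 1 + 1 = 2
Species E: 1 + 2 = 3
Species F: 1 + 3 = 4
Species G: 1 + (0.54×2 + 0.23×2 + 0.23×1) = 2.77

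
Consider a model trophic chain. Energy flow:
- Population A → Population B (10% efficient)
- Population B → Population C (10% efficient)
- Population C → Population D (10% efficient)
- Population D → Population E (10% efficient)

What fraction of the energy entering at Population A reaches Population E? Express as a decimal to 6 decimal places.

Product of link efficiencies: 0.1 × 0.1 × 0.1 × 0.1 = 0.0001

0.000100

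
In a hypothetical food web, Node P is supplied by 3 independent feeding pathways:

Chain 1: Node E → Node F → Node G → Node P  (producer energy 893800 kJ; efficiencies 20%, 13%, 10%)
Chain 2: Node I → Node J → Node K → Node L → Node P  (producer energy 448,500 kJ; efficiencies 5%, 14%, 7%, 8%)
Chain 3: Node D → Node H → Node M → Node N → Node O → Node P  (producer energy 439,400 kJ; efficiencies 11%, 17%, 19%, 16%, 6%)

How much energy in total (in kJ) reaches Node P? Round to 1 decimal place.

Chain 1: 893800 × 0.2 × 0.13 × 0.1 = 2323.88 kJ
Chain 2: 448500 × 0.05 × 0.14 × 0.07 × 0.08 = 17.5812 kJ
Chain 3: 439400 × 0.11 × 0.17 × 0.19 × 0.16 × 0.06 = 14.98740672 kJ
Total at Node P: 2323.88 + 17.5812 + 14.98740672 = 2356.44860672 kJ

2356.4 kJ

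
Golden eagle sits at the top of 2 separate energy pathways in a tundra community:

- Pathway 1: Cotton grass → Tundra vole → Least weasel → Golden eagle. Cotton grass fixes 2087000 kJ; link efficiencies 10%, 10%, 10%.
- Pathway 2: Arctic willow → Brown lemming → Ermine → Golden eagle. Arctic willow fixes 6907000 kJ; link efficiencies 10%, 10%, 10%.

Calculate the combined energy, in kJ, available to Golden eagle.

8994 kJ

Pathway 1: 2087000 × 0.1 × 0.1 × 0.1 = 2087 kJ
Pathway 2: 6907000 × 0.1 × 0.1 × 0.1 = 6907 kJ
Total at Golden eagle: 2087 + 6907 = 8994 kJ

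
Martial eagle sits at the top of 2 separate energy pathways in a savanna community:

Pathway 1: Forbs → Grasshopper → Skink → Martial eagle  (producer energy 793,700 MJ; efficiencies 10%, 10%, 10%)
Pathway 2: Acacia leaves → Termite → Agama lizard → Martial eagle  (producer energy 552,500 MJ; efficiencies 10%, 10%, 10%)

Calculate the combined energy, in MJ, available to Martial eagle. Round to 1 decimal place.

Pathway 1: 793700 × 0.1 × 0.1 × 0.1 = 793.7 MJ
Pathway 2: 552500 × 0.1 × 0.1 × 0.1 = 552.5 MJ
Total at Martial eagle: 793.7 + 552.5 = 1346.2 MJ

1346.2 MJ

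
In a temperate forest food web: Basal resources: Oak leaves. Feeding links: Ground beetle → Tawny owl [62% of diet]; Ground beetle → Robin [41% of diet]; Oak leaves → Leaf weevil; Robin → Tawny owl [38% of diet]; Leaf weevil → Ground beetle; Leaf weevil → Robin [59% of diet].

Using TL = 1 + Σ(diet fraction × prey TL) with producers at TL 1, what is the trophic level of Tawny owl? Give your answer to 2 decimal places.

4.16

Leaf weevil: 1 + 1 = 2
Ground beetle: 1 + 2 = 3
Robin: 1 + (0.59×2 + 0.41×3) = 3.41
Tawny owl: 1 + (0.62×3 + 0.38×3.41) = 4.1558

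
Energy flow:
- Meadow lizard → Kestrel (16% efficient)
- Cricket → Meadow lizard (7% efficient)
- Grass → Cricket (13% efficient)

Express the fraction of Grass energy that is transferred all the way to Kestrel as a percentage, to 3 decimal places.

0.146%

Product of link efficiencies: 0.13 × 0.07 × 0.16 = 0.001456
As a percentage: 0.001456 × 100 = 0.146%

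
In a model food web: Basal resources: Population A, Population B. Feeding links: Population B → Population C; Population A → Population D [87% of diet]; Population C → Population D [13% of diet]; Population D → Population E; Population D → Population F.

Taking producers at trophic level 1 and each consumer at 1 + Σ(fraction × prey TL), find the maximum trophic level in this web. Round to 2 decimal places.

3.13

Population C: 1 + 1 = 2
Population D: 1 + (0.87×1 + 0.13×2) = 2.13
Population E: 1 + 2.13 = 3.13
Population F: 1 + 2.13 = 3.13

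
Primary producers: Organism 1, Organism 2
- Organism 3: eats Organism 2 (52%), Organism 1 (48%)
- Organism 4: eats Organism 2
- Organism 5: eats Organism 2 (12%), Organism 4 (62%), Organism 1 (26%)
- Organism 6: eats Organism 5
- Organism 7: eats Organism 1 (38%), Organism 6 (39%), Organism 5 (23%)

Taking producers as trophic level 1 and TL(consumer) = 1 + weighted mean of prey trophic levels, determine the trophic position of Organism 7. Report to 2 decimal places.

3.39

Organism 3: 1 + (0.52×1 + 0.48×1) = 2
Organism 4: 1 + 1 = 2
Organism 5: 1 + (0.12×1 + 0.62×2 + 0.26×1) = 2.62
Organism 6: 1 + 2.62 = 3.62
Organism 7: 1 + (0.38×1 + 0.39×3.62 + 0.23×2.62) = 3.3944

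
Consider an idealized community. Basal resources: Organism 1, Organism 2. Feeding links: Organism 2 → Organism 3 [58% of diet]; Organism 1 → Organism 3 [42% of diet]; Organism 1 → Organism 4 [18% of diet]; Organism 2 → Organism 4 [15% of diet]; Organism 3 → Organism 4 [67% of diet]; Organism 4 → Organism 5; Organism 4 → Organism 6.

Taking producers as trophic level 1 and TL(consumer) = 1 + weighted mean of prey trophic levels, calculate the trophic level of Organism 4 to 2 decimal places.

Organism 3: 1 + (0.58×1 + 0.42×1) = 2
Organism 4: 1 + (0.18×1 + 0.15×1 + 0.67×2) = 2.67
Organism 5: 1 + 2.67 = 3.67
Organism 6: 1 + 2.67 = 3.67

2.67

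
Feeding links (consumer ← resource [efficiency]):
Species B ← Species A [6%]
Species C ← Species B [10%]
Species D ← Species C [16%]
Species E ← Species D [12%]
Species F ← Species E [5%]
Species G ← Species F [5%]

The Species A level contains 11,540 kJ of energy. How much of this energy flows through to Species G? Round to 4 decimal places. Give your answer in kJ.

Species B: 11540 × 0.06 = 692.4 kJ
Species C: 692.4 × 0.1 = 69.24 kJ
Species D: 69.24 × 0.16 = 11.0784 kJ
Species E: 11.0784 × 0.12 = 1.329408 kJ
Species F: 1.329408 × 0.05 = 0.0664704 kJ
Species G: 0.0664704 × 0.05 = 0.00332352 kJ

0.0033 kJ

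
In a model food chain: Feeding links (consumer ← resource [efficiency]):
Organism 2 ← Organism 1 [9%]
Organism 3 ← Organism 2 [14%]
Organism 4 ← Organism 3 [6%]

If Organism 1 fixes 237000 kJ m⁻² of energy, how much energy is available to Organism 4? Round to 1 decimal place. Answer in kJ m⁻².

179.2 kJ m⁻²

Organism 2: 237000 × 0.09 = 21330 kJ m⁻²
Organism 3: 21330 × 0.14 = 2986.2 kJ m⁻²
Organism 4: 2986.2 × 0.06 = 179.172 kJ m⁻²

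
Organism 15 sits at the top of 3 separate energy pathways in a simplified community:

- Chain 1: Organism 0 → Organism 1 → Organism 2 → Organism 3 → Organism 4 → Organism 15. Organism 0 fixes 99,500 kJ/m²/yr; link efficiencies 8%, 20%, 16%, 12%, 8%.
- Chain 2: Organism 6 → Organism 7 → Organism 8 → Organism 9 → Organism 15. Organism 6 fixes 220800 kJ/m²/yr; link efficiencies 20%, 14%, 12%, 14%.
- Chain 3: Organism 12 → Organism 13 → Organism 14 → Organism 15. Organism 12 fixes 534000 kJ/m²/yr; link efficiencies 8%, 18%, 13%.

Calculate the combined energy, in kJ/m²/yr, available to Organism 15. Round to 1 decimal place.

Chain 1: 99500 × 0.08 × 0.2 × 0.16 × 0.12 × 0.08 = 2.445312 kJ/m²/yr
Chain 2: 220800 × 0.2 × 0.14 × 0.12 × 0.14 = 103.86432 kJ/m²/yr
Chain 3: 534000 × 0.08 × 0.18 × 0.13 = 999.648 kJ/m²/yr
Total at Organism 15: 2.445312 + 103.86432 + 999.648 = 1105.957632 kJ/m²/yr

1106.0 kJ/m²/yr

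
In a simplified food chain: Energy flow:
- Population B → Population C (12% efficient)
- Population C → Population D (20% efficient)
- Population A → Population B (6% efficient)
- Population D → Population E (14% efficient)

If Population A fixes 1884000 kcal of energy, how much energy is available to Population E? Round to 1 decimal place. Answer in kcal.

Population B: 1884000 × 0.06 = 113040 kcal
Population C: 113040 × 0.12 = 13564.8 kcal
Population D: 13564.8 × 0.2 = 2712.96 kcal
Population E: 2712.96 × 0.14 = 379.8144 kcal

379.8 kcal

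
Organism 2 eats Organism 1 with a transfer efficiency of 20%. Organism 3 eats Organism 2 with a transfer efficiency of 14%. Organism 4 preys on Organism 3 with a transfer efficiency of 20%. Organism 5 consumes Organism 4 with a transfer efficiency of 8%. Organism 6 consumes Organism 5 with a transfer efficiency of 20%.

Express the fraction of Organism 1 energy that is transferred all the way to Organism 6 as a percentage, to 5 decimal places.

Product of link efficiencies: 0.2 × 0.14 × 0.2 × 0.08 × 0.2 = 0.0000896
As a percentage: 0.0000896 × 100 = 0.00896%

0.00896%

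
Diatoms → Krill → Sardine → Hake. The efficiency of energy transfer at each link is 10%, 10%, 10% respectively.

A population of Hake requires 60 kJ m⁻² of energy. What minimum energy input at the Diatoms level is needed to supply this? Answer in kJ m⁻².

60000 kJ m⁻²

Cumulative transfer efficiency: 0.1 × 0.1 × 0.1 = 0.001
Diatoms energy = 60 / 0.001 = 60000 kJ m⁻²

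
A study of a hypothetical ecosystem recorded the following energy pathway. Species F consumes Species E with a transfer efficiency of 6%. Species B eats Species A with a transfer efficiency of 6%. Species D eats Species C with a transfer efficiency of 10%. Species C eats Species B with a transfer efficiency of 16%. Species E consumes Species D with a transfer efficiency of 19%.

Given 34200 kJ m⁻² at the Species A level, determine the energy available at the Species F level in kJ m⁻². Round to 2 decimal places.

0.37 kJ m⁻²

Species B: 34200 × 0.06 = 2052 kJ m⁻²
Species C: 2052 × 0.16 = 328.32 kJ m⁻²
Species D: 328.32 × 0.1 = 32.832 kJ m⁻²
Species E: 32.832 × 0.19 = 6.23808 kJ m⁻²
Species F: 6.23808 × 0.06 = 0.3742848 kJ m⁻²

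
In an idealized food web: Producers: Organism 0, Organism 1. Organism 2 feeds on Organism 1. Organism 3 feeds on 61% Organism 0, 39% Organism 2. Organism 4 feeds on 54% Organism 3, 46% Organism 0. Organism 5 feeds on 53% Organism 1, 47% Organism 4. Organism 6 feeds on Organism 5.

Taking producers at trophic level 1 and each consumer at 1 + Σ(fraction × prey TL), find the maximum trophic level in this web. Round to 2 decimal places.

3.82

Organism 2: 1 + 1 = 2
Organism 3: 1 + (0.61×1 + 0.39×2) = 2.39
Organism 4: 1 + (0.54×2.39 + 0.46×1) = 2.7506
Organism 5: 1 + (0.53×1 + 0.47×2.7506) = 2.822782
Organism 6: 1 + 2.822782 = 3.822782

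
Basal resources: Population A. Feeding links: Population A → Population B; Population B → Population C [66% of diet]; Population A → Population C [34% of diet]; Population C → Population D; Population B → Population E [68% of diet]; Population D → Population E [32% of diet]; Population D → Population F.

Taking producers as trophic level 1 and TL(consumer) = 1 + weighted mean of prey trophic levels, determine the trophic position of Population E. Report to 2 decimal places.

Population B: 1 + 1 = 2
Population C: 1 + (0.66×2 + 0.34×1) = 2.66
Population D: 1 + 2.66 = 3.66
Population E: 1 + (0.68×2 + 0.32×3.66) = 3.5312
Population F: 1 + 3.66 = 4.66

3.53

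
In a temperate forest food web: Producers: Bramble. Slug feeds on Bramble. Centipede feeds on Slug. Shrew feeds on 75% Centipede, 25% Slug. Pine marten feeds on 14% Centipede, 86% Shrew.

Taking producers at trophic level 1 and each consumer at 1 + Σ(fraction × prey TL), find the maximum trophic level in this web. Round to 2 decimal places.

Slug: 1 + 1 = 2
Centipede: 1 + 2 = 3
Shrew: 1 + (0.75×3 + 0.25×2) = 3.75
Pine marten: 1 + (0.14×3 + 0.86×3.75) = 4.645

4.65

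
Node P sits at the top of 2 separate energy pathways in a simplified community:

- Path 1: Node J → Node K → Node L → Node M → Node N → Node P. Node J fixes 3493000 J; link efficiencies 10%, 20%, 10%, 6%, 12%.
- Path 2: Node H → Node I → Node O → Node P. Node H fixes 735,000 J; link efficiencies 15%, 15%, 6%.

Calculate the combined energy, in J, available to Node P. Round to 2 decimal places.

1042.55 J

Path 1: 3493000 × 0.1 × 0.2 × 0.1 × 0.06 × 0.12 = 50.2992 J
Path 2: 735000 × 0.15 × 0.15 × 0.06 = 992.25 J
Total at Node P: 50.2992 + 992.25 = 1042.5492 J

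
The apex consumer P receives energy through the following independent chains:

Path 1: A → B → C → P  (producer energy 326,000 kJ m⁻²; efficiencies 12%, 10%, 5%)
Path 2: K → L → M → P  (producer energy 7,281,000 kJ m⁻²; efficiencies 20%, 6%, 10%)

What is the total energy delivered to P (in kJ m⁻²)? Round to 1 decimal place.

8932.8 kJ m⁻²

Path 1: 326000 × 0.12 × 0.1 × 0.05 = 195.6 kJ m⁻²
Path 2: 7281000 × 0.2 × 0.06 × 0.1 = 8737.2 kJ m⁻²
Total at P: 195.6 + 8737.2 = 8932.8 kJ m⁻²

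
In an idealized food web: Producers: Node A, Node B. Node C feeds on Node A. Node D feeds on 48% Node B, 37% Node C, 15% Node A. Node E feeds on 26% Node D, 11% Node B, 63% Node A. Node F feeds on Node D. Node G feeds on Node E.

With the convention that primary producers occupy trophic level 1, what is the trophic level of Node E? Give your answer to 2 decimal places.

Node C: 1 + 1 = 2
Node D: 1 + (0.48×1 + 0.37×2 + 0.15×1) = 2.37
Node E: 1 + (0.26×2.37 + 0.11×1 + 0.63×1) = 2.3562
Node F: 1 + 2.37 = 3.37
Node G: 1 + 2.3562 = 3.3562

2.36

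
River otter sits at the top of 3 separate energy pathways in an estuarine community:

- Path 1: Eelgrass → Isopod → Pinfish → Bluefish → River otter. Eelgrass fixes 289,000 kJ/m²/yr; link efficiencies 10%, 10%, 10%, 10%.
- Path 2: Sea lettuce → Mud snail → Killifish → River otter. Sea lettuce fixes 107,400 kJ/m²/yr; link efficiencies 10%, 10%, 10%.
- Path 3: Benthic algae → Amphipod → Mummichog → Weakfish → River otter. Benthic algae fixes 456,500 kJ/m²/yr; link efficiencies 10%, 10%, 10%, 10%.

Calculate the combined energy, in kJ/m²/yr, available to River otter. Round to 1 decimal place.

Path 1: 289000 × 0.1 × 0.1 × 0.1 × 0.1 = 28.9 kJ/m²/yr
Path 2: 107400 × 0.1 × 0.1 × 0.1 = 107.4 kJ/m²/yr
Path 3: 456500 × 0.1 × 0.1 × 0.1 × 0.1 = 45.65 kJ/m²/yr
Total at River otter: 28.9 + 107.4 + 45.65 = 181.95 kJ/m²/yr

182.0 kJ/m²/yr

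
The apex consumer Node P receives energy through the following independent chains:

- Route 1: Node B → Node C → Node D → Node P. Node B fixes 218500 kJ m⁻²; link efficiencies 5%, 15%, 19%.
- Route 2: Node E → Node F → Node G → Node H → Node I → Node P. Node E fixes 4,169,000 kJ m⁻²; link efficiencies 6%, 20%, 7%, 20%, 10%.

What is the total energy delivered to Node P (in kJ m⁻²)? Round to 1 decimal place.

Route 1: 218500 × 0.05 × 0.15 × 0.19 = 311.3625 kJ m⁻²
Route 2: 4169000 × 0.06 × 0.2 × 0.07 × 0.2 × 0.1 = 70.0392 kJ m⁻²
Total at Node P: 311.3625 + 70.0392 = 381.4017 kJ m⁻²

381.4 kJ m⁻²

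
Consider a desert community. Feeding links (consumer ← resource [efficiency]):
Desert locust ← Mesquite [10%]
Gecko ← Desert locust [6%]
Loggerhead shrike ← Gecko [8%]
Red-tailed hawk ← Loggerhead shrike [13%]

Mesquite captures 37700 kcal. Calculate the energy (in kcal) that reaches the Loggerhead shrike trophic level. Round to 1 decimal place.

Desert locust: 37700 × 0.1 = 3770 kcal
Gecko: 3770 × 0.06 = 226.2 kcal
Loggerhead shrike: 226.2 × 0.08 = 18.096 kcal

18.1 kcal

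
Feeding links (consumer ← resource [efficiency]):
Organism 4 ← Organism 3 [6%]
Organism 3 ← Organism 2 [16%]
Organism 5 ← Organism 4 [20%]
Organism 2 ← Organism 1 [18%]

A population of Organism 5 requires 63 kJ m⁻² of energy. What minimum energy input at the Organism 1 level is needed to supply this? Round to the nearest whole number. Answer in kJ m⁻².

182292 kJ m⁻²

Cumulative transfer efficiency: 0.18 × 0.16 × 0.06 × 0.2 = 0.0003456
Organism 1 energy = 63 / 0.0003456 = 182292 kJ m⁻²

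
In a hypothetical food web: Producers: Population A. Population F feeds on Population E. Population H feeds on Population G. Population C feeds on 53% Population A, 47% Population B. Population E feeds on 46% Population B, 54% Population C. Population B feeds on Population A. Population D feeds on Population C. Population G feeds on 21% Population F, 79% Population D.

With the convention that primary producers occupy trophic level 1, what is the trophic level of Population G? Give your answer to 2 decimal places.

4.63

Population B: 1 + 1 = 2
Population C: 1 + (0.53×1 + 0.47×2) = 2.47
Population D: 1 + 2.47 = 3.47
Population E: 1 + (0.46×2 + 0.54×2.47) = 3.2538
Population F: 1 + 3.2538 = 4.2538
Population G: 1 + (0.21×4.2538 + 0.79×3.47) = 4.634598
Population H: 1 + 4.634598 = 5.634598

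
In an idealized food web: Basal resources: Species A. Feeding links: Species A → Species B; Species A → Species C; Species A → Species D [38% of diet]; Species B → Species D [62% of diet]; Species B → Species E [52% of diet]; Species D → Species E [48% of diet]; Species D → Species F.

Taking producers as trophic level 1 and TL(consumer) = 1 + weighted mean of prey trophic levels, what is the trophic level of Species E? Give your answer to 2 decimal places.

Species B: 1 + 1 = 2
Species C: 1 + 1 = 2
Species D: 1 + (0.38×1 + 0.62×2) = 2.62
Species E: 1 + (0.52×2 + 0.48×2.62) = 3.2976
Species F: 1 + 2.62 = 3.62

3.30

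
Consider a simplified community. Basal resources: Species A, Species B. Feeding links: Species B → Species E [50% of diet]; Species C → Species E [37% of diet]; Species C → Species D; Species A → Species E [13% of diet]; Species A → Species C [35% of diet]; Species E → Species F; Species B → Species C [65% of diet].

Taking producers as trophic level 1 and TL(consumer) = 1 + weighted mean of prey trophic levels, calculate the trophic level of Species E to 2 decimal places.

Species C: 1 + (0.35×1 + 0.65×1) = 2
Species D: 1 + 2 = 3
Species E: 1 + (0.5×1 + 0.37×2 + 0.13×1) = 2.37
Species F: 1 + 2.37 = 3.37

2.37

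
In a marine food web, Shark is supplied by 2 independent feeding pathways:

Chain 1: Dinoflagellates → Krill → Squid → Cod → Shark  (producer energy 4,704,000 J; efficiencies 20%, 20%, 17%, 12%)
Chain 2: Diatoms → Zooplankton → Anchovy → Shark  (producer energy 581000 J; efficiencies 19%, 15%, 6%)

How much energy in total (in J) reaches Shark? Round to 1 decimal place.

Chain 1: 4704000 × 0.2 × 0.2 × 0.17 × 0.12 = 3838.464 J
Chain 2: 581000 × 0.19 × 0.15 × 0.06 = 993.51 J
Total at Shark: 3838.464 + 993.51 = 4831.974 J

4832.0 J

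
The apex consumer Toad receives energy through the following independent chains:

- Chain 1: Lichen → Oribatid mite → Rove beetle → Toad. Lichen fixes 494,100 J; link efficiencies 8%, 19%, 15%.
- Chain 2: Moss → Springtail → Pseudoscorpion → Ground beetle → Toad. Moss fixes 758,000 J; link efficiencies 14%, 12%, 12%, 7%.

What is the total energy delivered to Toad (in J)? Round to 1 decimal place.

Chain 1: 494100 × 0.08 × 0.19 × 0.15 = 1126.548 J
Chain 2: 758000 × 0.14 × 0.12 × 0.12 × 0.07 = 106.96896 J
Total at Toad: 1126.548 + 106.96896 = 1233.51696 J

1233.5 J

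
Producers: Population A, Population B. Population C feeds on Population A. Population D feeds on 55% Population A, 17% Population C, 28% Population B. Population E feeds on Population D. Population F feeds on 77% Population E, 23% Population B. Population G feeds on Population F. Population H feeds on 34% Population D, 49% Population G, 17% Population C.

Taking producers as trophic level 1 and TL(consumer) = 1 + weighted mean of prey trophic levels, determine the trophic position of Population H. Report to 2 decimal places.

4.37

Population C: 1 + 1 = 2
Population D: 1 + (0.55×1 + 0.17×2 + 0.28×1) = 2.17
Population E: 1 + 2.17 = 3.17
Population F: 1 + (0.77×3.17 + 0.23×1) = 3.6709
Population G: 1 + 3.6709 = 4.6709
Population H: 1 + (0.34×2.17 + 0.49×4.6709 + 0.17×2) = 4.366541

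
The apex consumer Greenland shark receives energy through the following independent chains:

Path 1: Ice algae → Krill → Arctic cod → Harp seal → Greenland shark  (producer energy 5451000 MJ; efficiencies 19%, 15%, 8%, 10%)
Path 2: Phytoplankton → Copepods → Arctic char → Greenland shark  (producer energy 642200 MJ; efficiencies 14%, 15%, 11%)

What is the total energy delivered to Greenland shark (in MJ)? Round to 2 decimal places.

Path 1: 5451000 × 0.19 × 0.15 × 0.08 × 0.1 = 1242.828 MJ
Path 2: 642200 × 0.14 × 0.15 × 0.11 = 1483.482 MJ
Total at Greenland shark: 1242.828 + 1483.482 = 2726.31 MJ

2726.31 MJ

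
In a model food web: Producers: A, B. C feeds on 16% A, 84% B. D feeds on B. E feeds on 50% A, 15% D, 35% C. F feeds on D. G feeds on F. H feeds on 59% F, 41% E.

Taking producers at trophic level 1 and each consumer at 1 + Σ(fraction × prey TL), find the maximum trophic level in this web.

4

C: 1 + (0.16×1 + 0.84×1) = 2
D: 1 + 1 = 2
E: 1 + (0.5×1 + 0.15×2 + 0.35×2) = 2.5
F: 1 + 2 = 3
G: 1 + 3 = 4
H: 1 + (0.59×3 + 0.41×2.5) = 3.795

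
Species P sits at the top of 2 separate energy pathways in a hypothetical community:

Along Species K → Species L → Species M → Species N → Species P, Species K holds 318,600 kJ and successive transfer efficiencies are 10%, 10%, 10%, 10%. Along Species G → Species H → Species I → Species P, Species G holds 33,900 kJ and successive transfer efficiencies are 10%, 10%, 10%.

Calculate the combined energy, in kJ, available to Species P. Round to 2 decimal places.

Via Species K: 318600 × 0.1 × 0.1 × 0.1 × 0.1 = 31.86 kJ
Via Species G: 33900 × 0.1 × 0.1 × 0.1 = 33.9 kJ
Total at Species P: 31.86 + 33.9 = 65.76 kJ

65.76 kJ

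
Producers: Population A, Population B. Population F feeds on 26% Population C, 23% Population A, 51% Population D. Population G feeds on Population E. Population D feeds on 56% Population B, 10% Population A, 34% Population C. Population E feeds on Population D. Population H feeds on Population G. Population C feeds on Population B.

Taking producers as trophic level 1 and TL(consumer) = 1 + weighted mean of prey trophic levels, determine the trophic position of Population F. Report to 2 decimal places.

2.94

Population C: 1 + 1 = 2
Population D: 1 + (0.56×1 + 0.1×1 + 0.34×2) = 2.34
Population E: 1 + 2.34 = 3.34
Population F: 1 + (0.26×2 + 0.23×1 + 0.51×2.34) = 2.9434
Population G: 1 + 3.34 = 4.34
Population H: 1 + 4.34 = 5.34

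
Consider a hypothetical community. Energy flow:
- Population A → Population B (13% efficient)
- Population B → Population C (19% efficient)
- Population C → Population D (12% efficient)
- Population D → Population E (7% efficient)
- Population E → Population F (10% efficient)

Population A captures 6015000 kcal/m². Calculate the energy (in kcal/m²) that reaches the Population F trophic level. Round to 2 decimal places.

124.80 kcal/m²

Population B: 6015000 × 0.13 = 781950 kcal/m²
Population C: 781950 × 0.19 = 148570.5 kcal/m²
Population D: 148570.5 × 0.12 = 17828.46 kcal/m²
Population E: 17828.46 × 0.07 = 1247.9922 kcal/m²
Population F: 1247.9922 × 0.1 = 124.79922 kcal/m²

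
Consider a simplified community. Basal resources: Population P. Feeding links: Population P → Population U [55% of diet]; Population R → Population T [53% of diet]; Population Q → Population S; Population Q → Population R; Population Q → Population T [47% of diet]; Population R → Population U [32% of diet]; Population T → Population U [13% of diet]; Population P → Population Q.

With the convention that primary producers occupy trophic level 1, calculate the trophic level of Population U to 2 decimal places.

2.97

Population Q: 1 + 1 = 2
Population R: 1 + 2 = 3
Population S: 1 + 2 = 3
Population T: 1 + (0.53×3 + 0.47×2) = 3.53
Population U: 1 + (0.32×3 + 0.55×1 + 0.13×3.53) = 2.9689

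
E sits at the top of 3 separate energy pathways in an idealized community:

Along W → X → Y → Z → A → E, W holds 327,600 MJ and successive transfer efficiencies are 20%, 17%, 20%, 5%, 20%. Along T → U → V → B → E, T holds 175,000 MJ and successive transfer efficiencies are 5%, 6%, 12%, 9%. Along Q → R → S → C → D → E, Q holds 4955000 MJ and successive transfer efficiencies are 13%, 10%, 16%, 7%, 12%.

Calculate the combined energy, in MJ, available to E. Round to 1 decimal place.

Via W: 327600 × 0.2 × 0.17 × 0.2 × 0.05 × 0.2 = 22.2768 MJ
Via T: 175000 × 0.05 × 0.06 × 0.12 × 0.09 = 5.67 MJ
Via Q: 4955000 × 0.13 × 0.1 × 0.16 × 0.07 × 0.12 = 86.57376 MJ
Total at E: 22.2768 + 5.67 + 86.57376 = 114.52056 MJ

114.5 MJ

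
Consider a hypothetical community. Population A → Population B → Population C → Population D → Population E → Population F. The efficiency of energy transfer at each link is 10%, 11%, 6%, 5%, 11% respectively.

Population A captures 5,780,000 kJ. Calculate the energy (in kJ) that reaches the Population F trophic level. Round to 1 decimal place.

21.0 kJ

Population B: 5780000 × 0.1 = 578000 kJ
Population C: 578000 × 0.11 = 63580 kJ
Population D: 63580 × 0.06 = 3814.8 kJ
Population E: 3814.8 × 0.05 = 190.74 kJ
Population F: 190.74 × 0.11 = 20.9814 kJ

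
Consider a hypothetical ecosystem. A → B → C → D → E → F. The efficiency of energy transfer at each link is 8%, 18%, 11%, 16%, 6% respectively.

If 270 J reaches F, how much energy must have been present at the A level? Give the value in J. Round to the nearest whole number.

Cumulative transfer efficiency: 0.08 × 0.18 × 0.11 × 0.16 × 0.06 = 0.0000152064
A energy = 270 / 0.0000152064 = 17755682 J

17755682 J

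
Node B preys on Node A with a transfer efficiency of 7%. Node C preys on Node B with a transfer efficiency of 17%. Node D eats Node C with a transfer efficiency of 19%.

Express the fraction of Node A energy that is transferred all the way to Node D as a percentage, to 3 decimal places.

Product of link efficiencies: 0.07 × 0.17 × 0.19 = 0.002261
As a percentage: 0.002261 × 100 = 0.226%

0.226%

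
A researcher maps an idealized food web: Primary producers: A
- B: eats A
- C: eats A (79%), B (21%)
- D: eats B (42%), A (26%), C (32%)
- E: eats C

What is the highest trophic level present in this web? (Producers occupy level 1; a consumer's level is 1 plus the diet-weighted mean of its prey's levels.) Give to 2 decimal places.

B: 1 + 1 = 2
C: 1 + (0.79×1 + 0.21×2) = 2.21
D: 1 + (0.42×2 + 0.26×1 + 0.32×2.21) = 2.8072
E: 1 + 2.21 = 3.21

3.21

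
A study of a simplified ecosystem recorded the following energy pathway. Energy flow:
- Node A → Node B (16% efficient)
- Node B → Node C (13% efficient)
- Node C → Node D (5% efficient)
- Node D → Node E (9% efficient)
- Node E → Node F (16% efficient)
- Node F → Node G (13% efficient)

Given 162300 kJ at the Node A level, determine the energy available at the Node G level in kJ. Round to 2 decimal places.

Node B: 162300 × 0.16 = 25968 kJ
Node C: 25968 × 0.13 = 3375.84 kJ
Node D: 3375.84 × 0.05 = 168.792 kJ
Node E: 168.792 × 0.09 = 15.19128 kJ
Node F: 15.19128 × 0.16 = 2.4306048 kJ
Node G: 2.4306048 × 0.13 = 0.315978624 kJ

0.32 kJ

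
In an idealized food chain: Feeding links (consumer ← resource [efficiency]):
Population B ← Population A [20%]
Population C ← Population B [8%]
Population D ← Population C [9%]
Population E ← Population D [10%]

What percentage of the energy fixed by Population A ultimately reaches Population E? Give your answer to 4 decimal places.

0.0144%

Product of link efficiencies: 0.2 × 0.08 × 0.09 × 0.1 = 0.000144
As a percentage: 0.000144 × 100 = 0.0144%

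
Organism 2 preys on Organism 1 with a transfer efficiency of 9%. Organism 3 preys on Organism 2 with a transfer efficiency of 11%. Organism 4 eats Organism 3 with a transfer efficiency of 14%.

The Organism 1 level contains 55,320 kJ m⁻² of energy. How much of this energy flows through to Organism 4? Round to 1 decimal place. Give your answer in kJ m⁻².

76.7 kJ m⁻²

Organism 2: 55320 × 0.09 = 4978.8 kJ m⁻²
Organism 3: 4978.8 × 0.11 = 547.668 kJ m⁻²
Organism 4: 547.668 × 0.14 = 76.67352 kJ m⁻²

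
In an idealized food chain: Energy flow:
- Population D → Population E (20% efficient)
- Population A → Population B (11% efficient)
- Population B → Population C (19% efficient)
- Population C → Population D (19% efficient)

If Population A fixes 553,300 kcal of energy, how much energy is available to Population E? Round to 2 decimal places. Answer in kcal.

Population B: 553300 × 0.11 = 60863 kcal
Population C: 60863 × 0.19 = 11563.97 kcal
Population D: 11563.97 × 0.19 = 2197.1543 kcal
Population E: 2197.1543 × 0.2 = 439.43086 kcal

439.43 kcal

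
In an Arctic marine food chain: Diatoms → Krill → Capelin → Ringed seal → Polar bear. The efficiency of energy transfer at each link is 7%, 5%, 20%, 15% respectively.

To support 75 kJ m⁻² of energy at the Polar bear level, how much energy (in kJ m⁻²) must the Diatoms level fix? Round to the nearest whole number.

714286 kJ m⁻²

Cumulative transfer efficiency: 0.07 × 0.05 × 0.2 × 0.15 = 0.000105
Diatoms energy = 75 / 0.000105 = 714286 kJ m⁻²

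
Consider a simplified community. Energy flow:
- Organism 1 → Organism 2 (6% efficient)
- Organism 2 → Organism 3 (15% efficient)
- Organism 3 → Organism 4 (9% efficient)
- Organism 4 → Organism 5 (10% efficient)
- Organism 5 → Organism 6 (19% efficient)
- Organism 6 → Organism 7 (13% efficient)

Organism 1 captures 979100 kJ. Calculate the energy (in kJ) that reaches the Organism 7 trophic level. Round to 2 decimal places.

Organism 2: 979100 × 0.06 = 58746 kJ
Organism 3: 58746 × 0.15 = 8811.9 kJ
Organism 4: 8811.9 × 0.09 = 793.071 kJ
Organism 5: 793.071 × 0.1 = 79.3071 kJ
Organism 6: 79.3071 × 0.19 = 15.068349 kJ
Organism 7: 15.068349 × 0.13 = 1.95888537 kJ

1.96 kJ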